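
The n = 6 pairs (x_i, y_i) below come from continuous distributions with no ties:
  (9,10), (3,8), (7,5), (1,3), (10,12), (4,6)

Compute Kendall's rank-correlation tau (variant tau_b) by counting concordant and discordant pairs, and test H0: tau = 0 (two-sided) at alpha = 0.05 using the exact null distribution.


Step 1: Enumerate the 15 unordered pairs (i,j) with i<j and classify each by sign(x_j-x_i) * sign(y_j-y_i).
  (1,2):dx=-6,dy=-2->C; (1,3):dx=-2,dy=-5->C; (1,4):dx=-8,dy=-7->C; (1,5):dx=+1,dy=+2->C
  (1,6):dx=-5,dy=-4->C; (2,3):dx=+4,dy=-3->D; (2,4):dx=-2,dy=-5->C; (2,5):dx=+7,dy=+4->C
  (2,6):dx=+1,dy=-2->D; (3,4):dx=-6,dy=-2->C; (3,5):dx=+3,dy=+7->C; (3,6):dx=-3,dy=+1->D
  (4,5):dx=+9,dy=+9->C; (4,6):dx=+3,dy=+3->C; (5,6):dx=-6,dy=-6->C
Step 2: C = 12, D = 3, total pairs = 15.
Step 3: tau = (C - D)/(n(n-1)/2) = (12 - 3)/15 = 0.600000.
Step 4: Exact two-sided p-value (enumerate n! = 720 permutations of y under H0): p = 0.136111.
Step 5: alpha = 0.05. fail to reject H0.

tau_b = 0.6000 (C=12, D=3), p = 0.136111, fail to reject H0.


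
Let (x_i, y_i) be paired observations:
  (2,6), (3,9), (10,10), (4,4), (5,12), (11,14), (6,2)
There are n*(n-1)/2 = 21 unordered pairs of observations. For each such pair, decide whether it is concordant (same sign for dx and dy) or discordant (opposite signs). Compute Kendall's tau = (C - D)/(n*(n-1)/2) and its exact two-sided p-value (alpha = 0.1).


Step 1: Enumerate the 21 unordered pairs (i,j) with i<j and classify each by sign(x_j-x_i) * sign(y_j-y_i).
  (1,2):dx=+1,dy=+3->C; (1,3):dx=+8,dy=+4->C; (1,4):dx=+2,dy=-2->D; (1,5):dx=+3,dy=+6->C
  (1,6):dx=+9,dy=+8->C; (1,7):dx=+4,dy=-4->D; (2,3):dx=+7,dy=+1->C; (2,4):dx=+1,dy=-5->D
  (2,5):dx=+2,dy=+3->C; (2,6):dx=+8,dy=+5->C; (2,7):dx=+3,dy=-7->D; (3,4):dx=-6,dy=-6->C
  (3,5):dx=-5,dy=+2->D; (3,6):dx=+1,dy=+4->C; (3,7):dx=-4,dy=-8->C; (4,5):dx=+1,dy=+8->C
  (4,6):dx=+7,dy=+10->C; (4,7):dx=+2,dy=-2->D; (5,6):dx=+6,dy=+2->C; (5,7):dx=+1,dy=-10->D
  (6,7):dx=-5,dy=-12->C
Step 2: C = 14, D = 7, total pairs = 21.
Step 3: tau = (C - D)/(n(n-1)/2) = (14 - 7)/21 = 0.333333.
Step 4: Exact two-sided p-value (enumerate n! = 5040 permutations of y under H0): p = 0.381349.
Step 5: alpha = 0.1. fail to reject H0.

tau_b = 0.3333 (C=14, D=7), p = 0.381349, fail to reject H0.


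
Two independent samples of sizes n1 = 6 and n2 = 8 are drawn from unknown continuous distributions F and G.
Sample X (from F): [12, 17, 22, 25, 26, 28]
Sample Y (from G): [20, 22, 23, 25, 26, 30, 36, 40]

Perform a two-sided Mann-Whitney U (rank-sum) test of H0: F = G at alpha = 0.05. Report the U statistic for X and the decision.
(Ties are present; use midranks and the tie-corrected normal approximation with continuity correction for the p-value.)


Step 1: Combine and sort all 14 observations; assign midranks.
sorted (value, group): (12,X), (17,X), (20,Y), (22,X), (22,Y), (23,Y), (25,X), (25,Y), (26,X), (26,Y), (28,X), (30,Y), (36,Y), (40,Y)
ranks: 12->1, 17->2, 20->3, 22->4.5, 22->4.5, 23->6, 25->7.5, 25->7.5, 26->9.5, 26->9.5, 28->11, 30->12, 36->13, 40->14
Step 2: Rank sum for X: R1 = 1 + 2 + 4.5 + 7.5 + 9.5 + 11 = 35.5.
Step 3: U_X = R1 - n1(n1+1)/2 = 35.5 - 6*7/2 = 35.5 - 21 = 14.5.
       U_Y = n1*n2 - U_X = 48 - 14.5 = 33.5.
Step 4: Ties are present, so use the tie-corrected normal approximation (with continuity correction) for the p-value.
Step 5: p-value = 0.243718; compare to alpha = 0.05. fail to reject H0.

U_X = 14.5, p = 0.243718, fail to reject H0 at alpha = 0.05.


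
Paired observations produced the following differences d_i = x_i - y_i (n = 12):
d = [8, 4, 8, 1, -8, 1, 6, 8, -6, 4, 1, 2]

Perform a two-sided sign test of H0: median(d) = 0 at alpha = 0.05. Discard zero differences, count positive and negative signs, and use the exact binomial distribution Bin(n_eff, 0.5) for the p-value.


Step 1: Discard zero differences. Original n = 12; n_eff = number of nonzero differences = 12.
Nonzero differences (with sign): +8, +4, +8, +1, -8, +1, +6, +8, -6, +4, +1, +2
Step 2: Count signs: positive = 10, negative = 2.
Step 3: Under H0: P(positive) = 0.5, so the number of positives S ~ Bin(12, 0.5).
Step 4: Two-sided exact p-value = sum of Bin(12,0.5) probabilities at or below the observed probability = 0.038574.
Step 5: alpha = 0.05. reject H0.

n_eff = 12, pos = 10, neg = 2, p = 0.038574, reject H0.


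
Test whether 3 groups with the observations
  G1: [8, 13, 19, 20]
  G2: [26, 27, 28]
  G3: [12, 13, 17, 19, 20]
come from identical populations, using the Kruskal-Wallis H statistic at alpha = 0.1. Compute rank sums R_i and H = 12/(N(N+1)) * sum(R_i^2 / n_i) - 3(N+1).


Step 1: Combine all N = 12 observations and assign midranks.
sorted (value, group, rank): (8,G1,1), (12,G3,2), (13,G1,3.5), (13,G3,3.5), (17,G3,5), (19,G1,6.5), (19,G3,6.5), (20,G1,8.5), (20,G3,8.5), (26,G2,10), (27,G2,11), (28,G2,12)
Step 2: Sum ranks within each group.
R_1 = 19.5 (n_1 = 4)
R_2 = 33 (n_2 = 3)
R_3 = 25.5 (n_3 = 5)
Step 3: H = 12/(N(N+1)) * sum(R_i^2/n_i) - 3(N+1)
     = 12/(12*13) * (19.5^2/4 + 33^2/3 + 25.5^2/5) - 3*13
     = 0.076923 * 588.112 - 39
     = 6.239423.
Step 4: Ties present; correction factor C = 1 - 18/(12^3 - 12) = 0.989510. Corrected H = 6.239423 / 0.989510 = 6.305565.
Step 5: Under H0, H ~ chi^2(2); p-value = 0.042733.
Step 6: alpha = 0.1. reject H0.

H = 6.3056, df = 2, p = 0.042733, reject H0.


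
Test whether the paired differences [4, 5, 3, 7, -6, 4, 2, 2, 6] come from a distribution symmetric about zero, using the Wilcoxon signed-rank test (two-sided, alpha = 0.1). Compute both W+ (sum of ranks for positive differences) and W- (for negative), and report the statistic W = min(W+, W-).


Step 1: Drop any zero differences (none here) and take |d_i|.
|d| = [4, 5, 3, 7, 6, 4, 2, 2, 6]
Step 2: Midrank |d_i| (ties get averaged ranks).
ranks: |4|->4.5, |5|->6, |3|->3, |7|->9, |6|->7.5, |4|->4.5, |2|->1.5, |2|->1.5, |6|->7.5
Step 3: Attach original signs; sum ranks with positive sign and with negative sign.
W+ = 4.5 + 6 + 3 + 9 + 4.5 + 1.5 + 1.5 + 7.5 = 37.5
W- = 7.5 = 7.5
(Check: W+ + W- = 45 should equal n(n+1)/2 = 45.)
Step 4: Test statistic W = min(W+, W-) = 7.5.
Step 5: Ties in |d|, so use the tie-corrected normal approximation.
        E[W] = n(n+1)/4 = 9*10/4 = 22.5.
        Tie groups: |d|=2 (t=2), |d|=4 (t=2), |d|=6 (t=2); sum(t^3 - t) = 18.
        Var[W] = n(n+1)(2n+1)/24 - sum(t^3-t)/48 = 1710/24 - 18/48 = 70.875.
        z = (W - E[W]) / sqrt(Var[W]) = (7.5 - 22.5) / 8.4187 = -1.7817.
        Two-sided p = 2*Phi(z) = 0.074791.
Step 6: alpha = 0.1. reject H0.

W+ = 37.5, W- = 7.5, W = min = 7.5, p = 0.074791, reject H0.


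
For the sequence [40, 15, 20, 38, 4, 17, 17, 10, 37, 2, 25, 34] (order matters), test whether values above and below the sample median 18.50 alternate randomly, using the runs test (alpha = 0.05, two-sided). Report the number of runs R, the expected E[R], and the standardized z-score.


Step 1: Compute median = 18.50; label A = above, B = below.
Labels in order: ABAABBBBABAA  (n_A = 6, n_B = 6)
Step 2: Count runs R = 7.
Step 3: Under H0 (random ordering), E[R] = 2*n_A*n_B/(n_A+n_B) + 1 = 2*6*6/12 + 1 = 7.0000.
        Var[R] = 2*n_A*n_B*(2*n_A*n_B - n_A - n_B) / ((n_A+n_B)^2 * (n_A+n_B-1)) = 4320/1584 = 2.7273.
        SD[R] = 1.6514.
Step 4: R = E[R], so z = 0 with no continuity correction.
Step 5: Two-sided p-value via normal approximation = 2*(1 - Phi(|z|)) = 1.000000.
Step 6: alpha = 0.05. fail to reject H0.

R = 7, z = 0.0000, p = 1.000000, fail to reject H0.


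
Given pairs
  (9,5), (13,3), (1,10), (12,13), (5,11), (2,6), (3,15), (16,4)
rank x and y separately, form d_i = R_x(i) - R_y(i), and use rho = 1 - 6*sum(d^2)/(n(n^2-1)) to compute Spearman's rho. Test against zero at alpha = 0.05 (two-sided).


Step 1: Rank x and y separately (midranks; no ties here).
rank(x): 9->5, 13->7, 1->1, 12->6, 5->4, 2->2, 3->3, 16->8
rank(y): 5->3, 3->1, 10->5, 13->7, 11->6, 6->4, 15->8, 4->2
Step 2: d_i = R_x(i) - R_y(i); compute d_i^2.
  (5-3)^2=4, (7-1)^2=36, (1-5)^2=16, (6-7)^2=1, (4-6)^2=4, (2-4)^2=4, (3-8)^2=25, (8-2)^2=36
sum(d^2) = 126.
Step 3: rho = 1 - 6*126 / (8*(8^2 - 1)) = 1 - 756/504 = -0.500000.
Step 4: Under H0, t = rho * sqrt((n-2)/(1-rho^2)) = -1.4142 ~ t(6).
Step 5: Two-sided p-value from the t-distribution with 6 df = 0.207031.
Step 6: alpha = 0.05. fail to reject H0.

rho = -0.5000, p = 0.207031, fail to reject H0 at alpha = 0.05.


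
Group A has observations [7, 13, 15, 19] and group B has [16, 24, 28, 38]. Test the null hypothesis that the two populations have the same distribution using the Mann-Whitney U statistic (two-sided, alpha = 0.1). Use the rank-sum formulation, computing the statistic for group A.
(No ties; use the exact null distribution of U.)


Step 1: Combine and sort all 8 observations; assign midranks.
sorted (value, group): (7,X), (13,X), (15,X), (16,Y), (19,X), (24,Y), (28,Y), (38,Y)
ranks: 7->1, 13->2, 15->3, 16->4, 19->5, 24->6, 28->7, 38->8
Step 2: Rank sum for X: R1 = 1 + 2 + 3 + 5 = 11.
Step 3: U_X = R1 - n1(n1+1)/2 = 11 - 4*5/2 = 11 - 10 = 1.
       U_Y = n1*n2 - U_X = 16 - 1 = 15.
Step 4: No ties, so the exact null distribution of U (based on enumerating the C(8,4) = 70 equally likely rank assignments) gives the two-sided p-value.
Step 5: p-value = 0.057143; compare to alpha = 0.1. reject H0.

U_X = 1, p = 0.057143, reject H0 at alpha = 0.1.


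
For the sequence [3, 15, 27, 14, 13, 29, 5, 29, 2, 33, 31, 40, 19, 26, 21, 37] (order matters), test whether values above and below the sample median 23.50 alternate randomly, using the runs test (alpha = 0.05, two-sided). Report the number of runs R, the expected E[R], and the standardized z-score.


Step 1: Compute median = 23.50; label A = above, B = below.
Labels in order: BBABBABABAAABABA  (n_A = 8, n_B = 8)
Step 2: Count runs R = 12.
Step 3: Under H0 (random ordering), E[R] = 2*n_A*n_B/(n_A+n_B) + 1 = 2*8*8/16 + 1 = 9.0000.
        Var[R] = 2*n_A*n_B*(2*n_A*n_B - n_A - n_B) / ((n_A+n_B)^2 * (n_A+n_B-1)) = 14336/3840 = 3.7333.
        SD[R] = 1.9322.
Step 4: Continuity-corrected z = (R - 0.5 - E[R]) / SD[R] = (12 - 0.5 - 9.0000) / 1.9322 = 1.2939.
Step 5: Two-sided p-value via normal approximation = 2*(1 - Phi(|z|)) = 0.195709.
Step 6: alpha = 0.05. fail to reject H0.

R = 12, z = 1.2939, p = 0.195709, fail to reject H0.


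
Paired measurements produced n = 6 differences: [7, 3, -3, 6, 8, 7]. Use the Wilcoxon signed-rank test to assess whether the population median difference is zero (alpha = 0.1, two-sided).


Step 1: Drop any zero differences (none here) and take |d_i|.
|d| = [7, 3, 3, 6, 8, 7]
Step 2: Midrank |d_i| (ties get averaged ranks).
ranks: |7|->4.5, |3|->1.5, |3|->1.5, |6|->3, |8|->6, |7|->4.5
Step 3: Attach original signs; sum ranks with positive sign and with negative sign.
W+ = 4.5 + 1.5 + 3 + 6 + 4.5 = 19.5
W- = 1.5 = 1.5
(Check: W+ + W- = 21 should equal n(n+1)/2 = 21.)
Step 4: Test statistic W = min(W+, W-) = 1.5.
Step 5: Ties in |d|, so use the tie-corrected normal approximation.
        E[W] = n(n+1)/4 = 6*7/4 = 10.5.
        Tie groups: |d|=3 (t=2), |d|=7 (t=2); sum(t^3 - t) = 12.
        Var[W] = n(n+1)(2n+1)/24 - sum(t^3-t)/48 = 546/24 - 12/48 = 22.5.
        z = (W - E[W]) / sqrt(Var[W]) = (1.5 - 10.5) / 4.7434 = -1.8974.
        Two-sided p = 2*Phi(z) = 0.057780.
Step 6: alpha = 0.1. reject H0.

W+ = 19.5, W- = 1.5, W = min = 1.5, p = 0.057780, reject H0.


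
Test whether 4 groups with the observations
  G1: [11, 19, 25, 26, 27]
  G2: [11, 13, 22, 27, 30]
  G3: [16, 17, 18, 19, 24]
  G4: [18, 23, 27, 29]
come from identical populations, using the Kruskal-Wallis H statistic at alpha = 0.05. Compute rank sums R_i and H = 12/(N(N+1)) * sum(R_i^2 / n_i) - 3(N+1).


Step 1: Combine all N = 19 observations and assign midranks.
sorted (value, group, rank): (11,G1,1.5), (11,G2,1.5), (13,G2,3), (16,G3,4), (17,G3,5), (18,G3,6.5), (18,G4,6.5), (19,G1,8.5), (19,G3,8.5), (22,G2,10), (23,G4,11), (24,G3,12), (25,G1,13), (26,G1,14), (27,G1,16), (27,G2,16), (27,G4,16), (29,G4,18), (30,G2,19)
Step 2: Sum ranks within each group.
R_1 = 53 (n_1 = 5)
R_2 = 49.5 (n_2 = 5)
R_3 = 36 (n_3 = 5)
R_4 = 51.5 (n_4 = 4)
Step 3: H = 12/(N(N+1)) * sum(R_i^2/n_i) - 3(N+1)
     = 12/(19*20) * (53^2/5 + 49.5^2/5 + 36^2/5 + 51.5^2/4) - 3*20
     = 0.031579 * 1974.11 - 60
     = 2.340395.
Step 4: Ties present; correction factor C = 1 - 42/(19^3 - 19) = 0.993860. Corrected H = 2.340395 / 0.993860 = 2.354854.
Step 5: Under H0, H ~ chi^2(3); p-value = 0.502094.
Step 6: alpha = 0.05. fail to reject H0.

H = 2.3549, df = 3, p = 0.502094, fail to reject H0.


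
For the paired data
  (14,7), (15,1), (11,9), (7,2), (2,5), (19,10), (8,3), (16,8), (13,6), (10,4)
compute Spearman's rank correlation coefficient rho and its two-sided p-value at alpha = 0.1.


Step 1: Rank x and y separately (midranks; no ties here).
rank(x): 14->7, 15->8, 11->5, 7->2, 2->1, 19->10, 8->3, 16->9, 13->6, 10->4
rank(y): 7->7, 1->1, 9->9, 2->2, 5->5, 10->10, 3->3, 8->8, 6->6, 4->4
Step 2: d_i = R_x(i) - R_y(i); compute d_i^2.
  (7-7)^2=0, (8-1)^2=49, (5-9)^2=16, (2-2)^2=0, (1-5)^2=16, (10-10)^2=0, (3-3)^2=0, (9-8)^2=1, (6-6)^2=0, (4-4)^2=0
sum(d^2) = 82.
Step 3: rho = 1 - 6*82 / (10*(10^2 - 1)) = 1 - 492/990 = 0.503030.
Step 4: Under H0, t = rho * sqrt((n-2)/(1-rho^2)) = 1.6462 ~ t(8).
Step 5: Two-sided p-value from the t-distribution with 8 df = 0.138334.
Step 6: alpha = 0.1. fail to reject H0.

rho = 0.5030, p = 0.138334, fail to reject H0 at alpha = 0.1.


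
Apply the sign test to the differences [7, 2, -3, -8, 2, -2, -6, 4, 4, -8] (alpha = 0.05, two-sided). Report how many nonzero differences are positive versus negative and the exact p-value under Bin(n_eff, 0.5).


Step 1: Discard zero differences. Original n = 10; n_eff = number of nonzero differences = 10.
Nonzero differences (with sign): +7, +2, -3, -8, +2, -2, -6, +4, +4, -8
Step 2: Count signs: positive = 5, negative = 5.
Step 3: Under H0: P(positive) = 0.5, so the number of positives S ~ Bin(10, 0.5).
Step 4: Two-sided exact p-value = sum of Bin(10,0.5) probabilities at or below the observed probability = 1.000000.
Step 5: alpha = 0.05. fail to reject H0.

n_eff = 10, pos = 5, neg = 5, p = 1.000000, fail to reject H0.


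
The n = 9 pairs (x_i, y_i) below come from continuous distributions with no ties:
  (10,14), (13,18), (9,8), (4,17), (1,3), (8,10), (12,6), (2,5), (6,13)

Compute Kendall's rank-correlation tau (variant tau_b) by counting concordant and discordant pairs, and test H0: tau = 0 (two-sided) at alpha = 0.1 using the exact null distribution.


Step 1: Enumerate the 36 unordered pairs (i,j) with i<j and classify each by sign(x_j-x_i) * sign(y_j-y_i).
  (1,2):dx=+3,dy=+4->C; (1,3):dx=-1,dy=-6->C; (1,4):dx=-6,dy=+3->D; (1,5):dx=-9,dy=-11->C
  (1,6):dx=-2,dy=-4->C; (1,7):dx=+2,dy=-8->D; (1,8):dx=-8,dy=-9->C; (1,9):dx=-4,dy=-1->C
  (2,3):dx=-4,dy=-10->C; (2,4):dx=-9,dy=-1->C; (2,5):dx=-12,dy=-15->C; (2,6):dx=-5,dy=-8->C
  (2,7):dx=-1,dy=-12->C; (2,8):dx=-11,dy=-13->C; (2,9):dx=-7,dy=-5->C; (3,4):dx=-5,dy=+9->D
  (3,5):dx=-8,dy=-5->C; (3,6):dx=-1,dy=+2->D; (3,7):dx=+3,dy=-2->D; (3,8):dx=-7,dy=-3->C
  (3,9):dx=-3,dy=+5->D; (4,5):dx=-3,dy=-14->C; (4,6):dx=+4,dy=-7->D; (4,7):dx=+8,dy=-11->D
  (4,8):dx=-2,dy=-12->C; (4,9):dx=+2,dy=-4->D; (5,6):dx=+7,dy=+7->C; (5,7):dx=+11,dy=+3->C
  (5,8):dx=+1,dy=+2->C; (5,9):dx=+5,dy=+10->C; (6,7):dx=+4,dy=-4->D; (6,8):dx=-6,dy=-5->C
  (6,9):dx=-2,dy=+3->D; (7,8):dx=-10,dy=-1->C; (7,9):dx=-6,dy=+7->D; (8,9):dx=+4,dy=+8->C
Step 2: C = 24, D = 12, total pairs = 36.
Step 3: tau = (C - D)/(n(n-1)/2) = (24 - 12)/36 = 0.333333.
Step 4: Exact two-sided p-value (enumerate n! = 362880 permutations of y under H0): p = 0.259518.
Step 5: alpha = 0.1. fail to reject H0.

tau_b = 0.3333 (C=24, D=12), p = 0.259518, fail to reject H0.


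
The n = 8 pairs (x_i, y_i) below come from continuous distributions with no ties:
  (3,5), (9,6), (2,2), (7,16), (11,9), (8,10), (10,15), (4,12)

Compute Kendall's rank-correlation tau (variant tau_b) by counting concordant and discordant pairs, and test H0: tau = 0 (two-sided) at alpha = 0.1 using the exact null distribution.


Step 1: Enumerate the 28 unordered pairs (i,j) with i<j and classify each by sign(x_j-x_i) * sign(y_j-y_i).
  (1,2):dx=+6,dy=+1->C; (1,3):dx=-1,dy=-3->C; (1,4):dx=+4,dy=+11->C; (1,5):dx=+8,dy=+4->C
  (1,6):dx=+5,dy=+5->C; (1,7):dx=+7,dy=+10->C; (1,8):dx=+1,dy=+7->C; (2,3):dx=-7,dy=-4->C
  (2,4):dx=-2,dy=+10->D; (2,5):dx=+2,dy=+3->C; (2,6):dx=-1,dy=+4->D; (2,7):dx=+1,dy=+9->C
  (2,8):dx=-5,dy=+6->D; (3,4):dx=+5,dy=+14->C; (3,5):dx=+9,dy=+7->C; (3,6):dx=+6,dy=+8->C
  (3,7):dx=+8,dy=+13->C; (3,8):dx=+2,dy=+10->C; (4,5):dx=+4,dy=-7->D; (4,6):dx=+1,dy=-6->D
  (4,7):dx=+3,dy=-1->D; (4,8):dx=-3,dy=-4->C; (5,6):dx=-3,dy=+1->D; (5,7):dx=-1,dy=+6->D
  (5,8):dx=-7,dy=+3->D; (6,7):dx=+2,dy=+5->C; (6,8):dx=-4,dy=+2->D; (7,8):dx=-6,dy=-3->C
Step 2: C = 18, D = 10, total pairs = 28.
Step 3: tau = (C - D)/(n(n-1)/2) = (18 - 10)/28 = 0.285714.
Step 4: Exact two-sided p-value (enumerate n! = 40320 permutations of y under H0): p = 0.398760.
Step 5: alpha = 0.1. fail to reject H0.

tau_b = 0.2857 (C=18, D=10), p = 0.398760, fail to reject H0.


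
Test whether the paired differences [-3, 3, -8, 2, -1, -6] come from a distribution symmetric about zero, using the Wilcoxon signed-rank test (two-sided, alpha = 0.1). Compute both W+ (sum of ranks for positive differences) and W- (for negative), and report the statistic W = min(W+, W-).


Step 1: Drop any zero differences (none here) and take |d_i|.
|d| = [3, 3, 8, 2, 1, 6]
Step 2: Midrank |d_i| (ties get averaged ranks).
ranks: |3|->3.5, |3|->3.5, |8|->6, |2|->2, |1|->1, |6|->5
Step 3: Attach original signs; sum ranks with positive sign and with negative sign.
W+ = 3.5 + 2 = 5.5
W- = 3.5 + 6 + 1 + 5 = 15.5
(Check: W+ + W- = 21 should equal n(n+1)/2 = 21.)
Step 4: Test statistic W = min(W+, W-) = 5.5.
Step 5: Ties in |d|, so use the tie-corrected normal approximation.
        E[W] = n(n+1)/4 = 6*7/4 = 10.5.
        Tie groups: |d|=3 (t=2); sum(t^3 - t) = 6.
        Var[W] = n(n+1)(2n+1)/24 - sum(t^3-t)/48 = 546/24 - 6/48 = 22.625.
        z = (W - E[W]) / sqrt(Var[W]) = (5.5 - 10.5) / 4.7566 = -1.0512.
        Two-sided p = 2*Phi(z) = 0.293177.
Step 6: alpha = 0.1. fail to reject H0.

W+ = 5.5, W- = 15.5, W = min = 5.5, p = 0.293177, fail to reject H0.


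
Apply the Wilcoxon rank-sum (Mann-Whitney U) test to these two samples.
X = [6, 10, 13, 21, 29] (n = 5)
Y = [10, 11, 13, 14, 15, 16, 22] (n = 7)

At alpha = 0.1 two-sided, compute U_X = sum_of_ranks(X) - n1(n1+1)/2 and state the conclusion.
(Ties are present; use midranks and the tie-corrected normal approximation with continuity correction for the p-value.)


Step 1: Combine and sort all 12 observations; assign midranks.
sorted (value, group): (6,X), (10,X), (10,Y), (11,Y), (13,X), (13,Y), (14,Y), (15,Y), (16,Y), (21,X), (22,Y), (29,X)
ranks: 6->1, 10->2.5, 10->2.5, 11->4, 13->5.5, 13->5.5, 14->7, 15->8, 16->9, 21->10, 22->11, 29->12
Step 2: Rank sum for X: R1 = 1 + 2.5 + 5.5 + 10 + 12 = 31.
Step 3: U_X = R1 - n1(n1+1)/2 = 31 - 5*6/2 = 31 - 15 = 16.
       U_Y = n1*n2 - U_X = 35 - 16 = 19.
Step 4: Ties are present, so use the tie-corrected normal approximation (with continuity correction) for the p-value.
Step 5: p-value = 0.870542; compare to alpha = 0.1. fail to reject H0.

U_X = 16, p = 0.870542, fail to reject H0 at alpha = 0.1.


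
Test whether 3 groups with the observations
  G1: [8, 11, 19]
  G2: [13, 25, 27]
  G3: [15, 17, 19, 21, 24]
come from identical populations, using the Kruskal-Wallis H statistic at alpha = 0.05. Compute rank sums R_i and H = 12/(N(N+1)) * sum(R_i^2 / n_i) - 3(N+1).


Step 1: Combine all N = 11 observations and assign midranks.
sorted (value, group, rank): (8,G1,1), (11,G1,2), (13,G2,3), (15,G3,4), (17,G3,5), (19,G1,6.5), (19,G3,6.5), (21,G3,8), (24,G3,9), (25,G2,10), (27,G2,11)
Step 2: Sum ranks within each group.
R_1 = 9.5 (n_1 = 3)
R_2 = 24 (n_2 = 3)
R_3 = 32.5 (n_3 = 5)
Step 3: H = 12/(N(N+1)) * sum(R_i^2/n_i) - 3(N+1)
     = 12/(11*12) * (9.5^2/3 + 24^2/3 + 32.5^2/5) - 3*12
     = 0.090909 * 433.333 - 36
     = 3.393939.
Step 4: Ties present; correction factor C = 1 - 6/(11^3 - 11) = 0.995455. Corrected H = 3.393939 / 0.995455 = 3.409437.
Step 5: Under H0, H ~ chi^2(2); p-value = 0.181824.
Step 6: alpha = 0.05. fail to reject H0.

H = 3.4094, df = 2, p = 0.181824, fail to reject H0.


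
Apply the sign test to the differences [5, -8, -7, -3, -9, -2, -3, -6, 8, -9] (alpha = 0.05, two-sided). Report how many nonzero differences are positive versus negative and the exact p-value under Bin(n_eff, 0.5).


Step 1: Discard zero differences. Original n = 10; n_eff = number of nonzero differences = 10.
Nonzero differences (with sign): +5, -8, -7, -3, -9, -2, -3, -6, +8, -9
Step 2: Count signs: positive = 2, negative = 8.
Step 3: Under H0: P(positive) = 0.5, so the number of positives S ~ Bin(10, 0.5).
Step 4: Two-sided exact p-value = sum of Bin(10,0.5) probabilities at or below the observed probability = 0.109375.
Step 5: alpha = 0.05. fail to reject H0.

n_eff = 10, pos = 2, neg = 8, p = 0.109375, fail to reject H0.


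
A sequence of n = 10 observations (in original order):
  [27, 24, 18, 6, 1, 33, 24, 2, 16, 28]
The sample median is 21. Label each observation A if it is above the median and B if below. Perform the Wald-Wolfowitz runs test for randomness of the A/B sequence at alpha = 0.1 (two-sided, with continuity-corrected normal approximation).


Step 1: Compute median = 21; label A = above, B = below.
Labels in order: AABBBAABBA  (n_A = 5, n_B = 5)
Step 2: Count runs R = 5.
Step 3: Under H0 (random ordering), E[R] = 2*n_A*n_B/(n_A+n_B) + 1 = 2*5*5/10 + 1 = 6.0000.
        Var[R] = 2*n_A*n_B*(2*n_A*n_B - n_A - n_B) / ((n_A+n_B)^2 * (n_A+n_B-1)) = 2000/900 = 2.2222.
        SD[R] = 1.4907.
Step 4: Continuity-corrected z = (R + 0.5 - E[R]) / SD[R] = (5 + 0.5 - 6.0000) / 1.4907 = -0.3354.
Step 5: Two-sided p-value via normal approximation = 2*(1 - Phi(|z|)) = 0.737316.
Step 6: alpha = 0.1. fail to reject H0.

R = 5, z = -0.3354, p = 0.737316, fail to reject H0.


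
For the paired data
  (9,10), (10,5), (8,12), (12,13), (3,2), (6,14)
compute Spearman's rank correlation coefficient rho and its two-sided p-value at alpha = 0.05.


Step 1: Rank x and y separately (midranks; no ties here).
rank(x): 9->4, 10->5, 8->3, 12->6, 3->1, 6->2
rank(y): 10->3, 5->2, 12->4, 13->5, 2->1, 14->6
Step 2: d_i = R_x(i) - R_y(i); compute d_i^2.
  (4-3)^2=1, (5-2)^2=9, (3-4)^2=1, (6-5)^2=1, (1-1)^2=0, (2-6)^2=16
sum(d^2) = 28.
Step 3: rho = 1 - 6*28 / (6*(6^2 - 1)) = 1 - 168/210 = 0.200000.
Step 4: Under H0, t = rho * sqrt((n-2)/(1-rho^2)) = 0.4082 ~ t(4).
Step 5: Two-sided p-value from the t-distribution with 4 df = 0.704000.
Step 6: alpha = 0.05. fail to reject H0.

rho = 0.2000, p = 0.704000, fail to reject H0 at alpha = 0.05.


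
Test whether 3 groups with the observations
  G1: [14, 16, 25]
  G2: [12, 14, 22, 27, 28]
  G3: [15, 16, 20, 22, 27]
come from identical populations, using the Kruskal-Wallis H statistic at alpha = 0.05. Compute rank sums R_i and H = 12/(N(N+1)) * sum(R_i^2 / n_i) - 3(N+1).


Step 1: Combine all N = 13 observations and assign midranks.
sorted (value, group, rank): (12,G2,1), (14,G1,2.5), (14,G2,2.5), (15,G3,4), (16,G1,5.5), (16,G3,5.5), (20,G3,7), (22,G2,8.5), (22,G3,8.5), (25,G1,10), (27,G2,11.5), (27,G3,11.5), (28,G2,13)
Step 2: Sum ranks within each group.
R_1 = 18 (n_1 = 3)
R_2 = 36.5 (n_2 = 5)
R_3 = 36.5 (n_3 = 5)
Step 3: H = 12/(N(N+1)) * sum(R_i^2/n_i) - 3(N+1)
     = 12/(13*14) * (18^2/3 + 36.5^2/5 + 36.5^2/5) - 3*14
     = 0.065934 * 640.9 - 42
     = 0.257143.
Step 4: Ties present; correction factor C = 1 - 24/(13^3 - 13) = 0.989011. Corrected H = 0.257143 / 0.989011 = 0.260000.
Step 5: Under H0, H ~ chi^2(2); p-value = 0.878095.
Step 6: alpha = 0.05. fail to reject H0.

H = 0.2600, df = 2, p = 0.878095, fail to reject H0.


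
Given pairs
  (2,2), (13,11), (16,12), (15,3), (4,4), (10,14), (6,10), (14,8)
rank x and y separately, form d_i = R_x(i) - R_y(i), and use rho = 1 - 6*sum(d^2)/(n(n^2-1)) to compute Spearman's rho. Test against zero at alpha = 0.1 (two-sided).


Step 1: Rank x and y separately (midranks; no ties here).
rank(x): 2->1, 13->5, 16->8, 15->7, 4->2, 10->4, 6->3, 14->6
rank(y): 2->1, 11->6, 12->7, 3->2, 4->3, 14->8, 10->5, 8->4
Step 2: d_i = R_x(i) - R_y(i); compute d_i^2.
  (1-1)^2=0, (5-6)^2=1, (8-7)^2=1, (7-2)^2=25, (2-3)^2=1, (4-8)^2=16, (3-5)^2=4, (6-4)^2=4
sum(d^2) = 52.
Step 3: rho = 1 - 6*52 / (8*(8^2 - 1)) = 1 - 312/504 = 0.380952.
Step 4: Under H0, t = rho * sqrt((n-2)/(1-rho^2)) = 1.0092 ~ t(6).
Step 5: Two-sided p-value from the t-distribution with 6 df = 0.351813.
Step 6: alpha = 0.1. fail to reject H0.

rho = 0.3810, p = 0.351813, fail to reject H0 at alpha = 0.1.


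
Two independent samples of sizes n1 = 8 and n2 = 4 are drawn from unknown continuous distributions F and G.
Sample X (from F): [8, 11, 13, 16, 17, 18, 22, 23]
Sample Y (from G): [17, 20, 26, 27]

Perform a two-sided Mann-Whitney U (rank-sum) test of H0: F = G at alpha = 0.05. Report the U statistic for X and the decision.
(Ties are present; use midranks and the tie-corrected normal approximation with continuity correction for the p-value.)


Step 1: Combine and sort all 12 observations; assign midranks.
sorted (value, group): (8,X), (11,X), (13,X), (16,X), (17,X), (17,Y), (18,X), (20,Y), (22,X), (23,X), (26,Y), (27,Y)
ranks: 8->1, 11->2, 13->3, 16->4, 17->5.5, 17->5.5, 18->7, 20->8, 22->9, 23->10, 26->11, 27->12
Step 2: Rank sum for X: R1 = 1 + 2 + 3 + 4 + 5.5 + 7 + 9 + 10 = 41.5.
Step 3: U_X = R1 - n1(n1+1)/2 = 41.5 - 8*9/2 = 41.5 - 36 = 5.5.
       U_Y = n1*n2 - U_X = 32 - 5.5 = 26.5.
Step 4: Ties are present, so use the tie-corrected normal approximation (with continuity correction) for the p-value.
Step 5: p-value = 0.088869; compare to alpha = 0.05. fail to reject H0.

U_X = 5.5, p = 0.088869, fail to reject H0 at alpha = 0.05.


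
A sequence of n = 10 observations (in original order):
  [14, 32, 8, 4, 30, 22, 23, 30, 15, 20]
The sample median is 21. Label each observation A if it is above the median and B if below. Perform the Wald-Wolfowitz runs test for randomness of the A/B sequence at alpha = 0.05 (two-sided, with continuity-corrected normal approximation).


Step 1: Compute median = 21; label A = above, B = below.
Labels in order: BABBAAAABB  (n_A = 5, n_B = 5)
Step 2: Count runs R = 5.
Step 3: Under H0 (random ordering), E[R] = 2*n_A*n_B/(n_A+n_B) + 1 = 2*5*5/10 + 1 = 6.0000.
        Var[R] = 2*n_A*n_B*(2*n_A*n_B - n_A - n_B) / ((n_A+n_B)^2 * (n_A+n_B-1)) = 2000/900 = 2.2222.
        SD[R] = 1.4907.
Step 4: Continuity-corrected z = (R + 0.5 - E[R]) / SD[R] = (5 + 0.5 - 6.0000) / 1.4907 = -0.3354.
Step 5: Two-sided p-value via normal approximation = 2*(1 - Phi(|z|)) = 0.737316.
Step 6: alpha = 0.05. fail to reject H0.

R = 5, z = -0.3354, p = 0.737316, fail to reject H0.


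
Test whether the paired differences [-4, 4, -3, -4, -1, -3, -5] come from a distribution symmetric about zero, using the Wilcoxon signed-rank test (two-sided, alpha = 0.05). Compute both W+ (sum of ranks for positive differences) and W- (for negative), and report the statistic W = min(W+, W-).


Step 1: Drop any zero differences (none here) and take |d_i|.
|d| = [4, 4, 3, 4, 1, 3, 5]
Step 2: Midrank |d_i| (ties get averaged ranks).
ranks: |4|->5, |4|->5, |3|->2.5, |4|->5, |1|->1, |3|->2.5, |5|->7
Step 3: Attach original signs; sum ranks with positive sign and with negative sign.
W+ = 5 = 5
W- = 5 + 2.5 + 5 + 1 + 2.5 + 7 = 23
(Check: W+ + W- = 28 should equal n(n+1)/2 = 28.)
Step 4: Test statistic W = min(W+, W-) = 5.
Step 5: Ties in |d|, so use the tie-corrected normal approximation.
        E[W] = n(n+1)/4 = 7*8/4 = 14.
        Tie groups: |d|=3 (t=2), |d|=4 (t=3); sum(t^3 - t) = 30.
        Var[W] = n(n+1)(2n+1)/24 - sum(t^3-t)/48 = 840/24 - 30/48 = 34.375.
        z = (W - E[W]) / sqrt(Var[W]) = (5 - 14) / 5.8630 = -1.5350.
        Two-sided p = 2*Phi(z) = 0.124773.
Step 6: alpha = 0.05. fail to reject H0.

W+ = 5, W- = 23, W = min = 5, p = 0.124773, fail to reject H0.


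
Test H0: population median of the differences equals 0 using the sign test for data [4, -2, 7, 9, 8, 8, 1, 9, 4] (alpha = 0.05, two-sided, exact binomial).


Step 1: Discard zero differences. Original n = 9; n_eff = number of nonzero differences = 9.
Nonzero differences (with sign): +4, -2, +7, +9, +8, +8, +1, +9, +4
Step 2: Count signs: positive = 8, negative = 1.
Step 3: Under H0: P(positive) = 0.5, so the number of positives S ~ Bin(9, 0.5).
Step 4: Two-sided exact p-value = sum of Bin(9,0.5) probabilities at or below the observed probability = 0.039062.
Step 5: alpha = 0.05. reject H0.

n_eff = 9, pos = 8, neg = 1, p = 0.039062, reject H0.


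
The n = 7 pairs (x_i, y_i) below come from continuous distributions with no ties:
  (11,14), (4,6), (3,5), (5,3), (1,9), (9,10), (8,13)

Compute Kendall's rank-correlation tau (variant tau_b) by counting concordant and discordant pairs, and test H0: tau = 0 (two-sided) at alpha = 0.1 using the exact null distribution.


Step 1: Enumerate the 21 unordered pairs (i,j) with i<j and classify each by sign(x_j-x_i) * sign(y_j-y_i).
  (1,2):dx=-7,dy=-8->C; (1,3):dx=-8,dy=-9->C; (1,4):dx=-6,dy=-11->C; (1,5):dx=-10,dy=-5->C
  (1,6):dx=-2,dy=-4->C; (1,7):dx=-3,dy=-1->C; (2,3):dx=-1,dy=-1->C; (2,4):dx=+1,dy=-3->D
  (2,5):dx=-3,dy=+3->D; (2,6):dx=+5,dy=+4->C; (2,7):dx=+4,dy=+7->C; (3,4):dx=+2,dy=-2->D
  (3,5):dx=-2,dy=+4->D; (3,6):dx=+6,dy=+5->C; (3,7):dx=+5,dy=+8->C; (4,5):dx=-4,dy=+6->D
  (4,6):dx=+4,dy=+7->C; (4,7):dx=+3,dy=+10->C; (5,6):dx=+8,dy=+1->C; (5,7):dx=+7,dy=+4->C
  (6,7):dx=-1,dy=+3->D
Step 2: C = 15, D = 6, total pairs = 21.
Step 3: tau = (C - D)/(n(n-1)/2) = (15 - 6)/21 = 0.428571.
Step 4: Exact two-sided p-value (enumerate n! = 5040 permutations of y under H0): p = 0.238889.
Step 5: alpha = 0.1. fail to reject H0.

tau_b = 0.4286 (C=15, D=6), p = 0.238889, fail to reject H0.


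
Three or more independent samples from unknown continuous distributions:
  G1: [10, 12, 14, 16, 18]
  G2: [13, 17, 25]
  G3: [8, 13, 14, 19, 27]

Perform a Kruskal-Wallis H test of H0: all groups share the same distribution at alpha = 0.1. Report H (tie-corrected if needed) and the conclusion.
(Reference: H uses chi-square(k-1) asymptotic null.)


Step 1: Combine all N = 13 observations and assign midranks.
sorted (value, group, rank): (8,G3,1), (10,G1,2), (12,G1,3), (13,G2,4.5), (13,G3,4.5), (14,G1,6.5), (14,G3,6.5), (16,G1,8), (17,G2,9), (18,G1,10), (19,G3,11), (25,G2,12), (27,G3,13)
Step 2: Sum ranks within each group.
R_1 = 29.5 (n_1 = 5)
R_2 = 25.5 (n_2 = 3)
R_3 = 36 (n_3 = 5)
Step 3: H = 12/(N(N+1)) * sum(R_i^2/n_i) - 3(N+1)
     = 12/(13*14) * (29.5^2/5 + 25.5^2/3 + 36^2/5) - 3*14
     = 0.065934 * 650 - 42
     = 0.857143.
Step 4: Ties present; correction factor C = 1 - 12/(13^3 - 13) = 0.994505. Corrected H = 0.857143 / 0.994505 = 0.861878.
Step 5: Under H0, H ~ chi^2(2); p-value = 0.649898.
Step 6: alpha = 0.1. fail to reject H0.

H = 0.8619, df = 2, p = 0.649898, fail to reject H0.


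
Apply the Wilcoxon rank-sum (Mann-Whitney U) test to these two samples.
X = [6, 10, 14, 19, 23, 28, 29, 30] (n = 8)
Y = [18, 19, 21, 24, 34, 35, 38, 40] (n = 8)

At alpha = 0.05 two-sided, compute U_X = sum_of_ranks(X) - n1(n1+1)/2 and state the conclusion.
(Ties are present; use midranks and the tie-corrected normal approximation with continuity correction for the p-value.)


Step 1: Combine and sort all 16 observations; assign midranks.
sorted (value, group): (6,X), (10,X), (14,X), (18,Y), (19,X), (19,Y), (21,Y), (23,X), (24,Y), (28,X), (29,X), (30,X), (34,Y), (35,Y), (38,Y), (40,Y)
ranks: 6->1, 10->2, 14->3, 18->4, 19->5.5, 19->5.5, 21->7, 23->8, 24->9, 28->10, 29->11, 30->12, 34->13, 35->14, 38->15, 40->16
Step 2: Rank sum for X: R1 = 1 + 2 + 3 + 5.5 + 8 + 10 + 11 + 12 = 52.5.
Step 3: U_X = R1 - n1(n1+1)/2 = 52.5 - 8*9/2 = 52.5 - 36 = 16.5.
       U_Y = n1*n2 - U_X = 64 - 16.5 = 47.5.
Step 4: Ties are present, so use the tie-corrected normal approximation (with continuity correction) for the p-value.
Step 5: p-value = 0.114916; compare to alpha = 0.05. fail to reject H0.

U_X = 16.5, p = 0.114916, fail to reject H0 at alpha = 0.05.


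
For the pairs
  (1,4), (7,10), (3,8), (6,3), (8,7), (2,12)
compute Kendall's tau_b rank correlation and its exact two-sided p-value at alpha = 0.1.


Step 1: Enumerate the 15 unordered pairs (i,j) with i<j and classify each by sign(x_j-x_i) * sign(y_j-y_i).
  (1,2):dx=+6,dy=+6->C; (1,3):dx=+2,dy=+4->C; (1,4):dx=+5,dy=-1->D; (1,5):dx=+7,dy=+3->C
  (1,6):dx=+1,dy=+8->C; (2,3):dx=-4,dy=-2->C; (2,4):dx=-1,dy=-7->C; (2,5):dx=+1,dy=-3->D
  (2,6):dx=-5,dy=+2->D; (3,4):dx=+3,dy=-5->D; (3,5):dx=+5,dy=-1->D; (3,6):dx=-1,dy=+4->D
  (4,5):dx=+2,dy=+4->C; (4,6):dx=-4,dy=+9->D; (5,6):dx=-6,dy=+5->D
Step 2: C = 7, D = 8, total pairs = 15.
Step 3: tau = (C - D)/(n(n-1)/2) = (7 - 8)/15 = -0.066667.
Step 4: Exact two-sided p-value (enumerate n! = 720 permutations of y under H0): p = 1.000000.
Step 5: alpha = 0.1. fail to reject H0.

tau_b = -0.0667 (C=7, D=8), p = 1.000000, fail to reject H0.


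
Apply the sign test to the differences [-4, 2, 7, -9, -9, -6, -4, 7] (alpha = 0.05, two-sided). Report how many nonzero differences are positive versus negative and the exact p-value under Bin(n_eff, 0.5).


Step 1: Discard zero differences. Original n = 8; n_eff = number of nonzero differences = 8.
Nonzero differences (with sign): -4, +2, +7, -9, -9, -6, -4, +7
Step 2: Count signs: positive = 3, negative = 5.
Step 3: Under H0: P(positive) = 0.5, so the number of positives S ~ Bin(8, 0.5).
Step 4: Two-sided exact p-value = sum of Bin(8,0.5) probabilities at or below the observed probability = 0.726562.
Step 5: alpha = 0.05. fail to reject H0.

n_eff = 8, pos = 3, neg = 5, p = 0.726562, fail to reject H0.


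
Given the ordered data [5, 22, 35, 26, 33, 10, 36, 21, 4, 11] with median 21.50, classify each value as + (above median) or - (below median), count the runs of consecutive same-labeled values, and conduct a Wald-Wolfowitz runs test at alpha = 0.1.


Step 1: Compute median = 21.50; label A = above, B = below.
Labels in order: BAAAABABBB  (n_A = 5, n_B = 5)
Step 2: Count runs R = 5.
Step 3: Under H0 (random ordering), E[R] = 2*n_A*n_B/(n_A+n_B) + 1 = 2*5*5/10 + 1 = 6.0000.
        Var[R] = 2*n_A*n_B*(2*n_A*n_B - n_A - n_B) / ((n_A+n_B)^2 * (n_A+n_B-1)) = 2000/900 = 2.2222.
        SD[R] = 1.4907.
Step 4: Continuity-corrected z = (R + 0.5 - E[R]) / SD[R] = (5 + 0.5 - 6.0000) / 1.4907 = -0.3354.
Step 5: Two-sided p-value via normal approximation = 2*(1 - Phi(|z|)) = 0.737316.
Step 6: alpha = 0.1. fail to reject H0.

R = 5, z = -0.3354, p = 0.737316, fail to reject H0.


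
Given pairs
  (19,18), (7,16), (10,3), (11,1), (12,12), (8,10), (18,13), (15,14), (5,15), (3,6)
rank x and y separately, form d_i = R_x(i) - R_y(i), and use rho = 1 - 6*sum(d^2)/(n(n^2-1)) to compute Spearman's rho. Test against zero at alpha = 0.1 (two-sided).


Step 1: Rank x and y separately (midranks; no ties here).
rank(x): 19->10, 7->3, 10->5, 11->6, 12->7, 8->4, 18->9, 15->8, 5->2, 3->1
rank(y): 18->10, 16->9, 3->2, 1->1, 12->5, 10->4, 13->6, 14->7, 15->8, 6->3
Step 2: d_i = R_x(i) - R_y(i); compute d_i^2.
  (10-10)^2=0, (3-9)^2=36, (5-2)^2=9, (6-1)^2=25, (7-5)^2=4, (4-4)^2=0, (9-6)^2=9, (8-7)^2=1, (2-8)^2=36, (1-3)^2=4
sum(d^2) = 124.
Step 3: rho = 1 - 6*124 / (10*(10^2 - 1)) = 1 - 744/990 = 0.248485.
Step 4: Under H0, t = rho * sqrt((n-2)/(1-rho^2)) = 0.7256 ~ t(8).
Step 5: Two-sided p-value from the t-distribution with 8 df = 0.488776.
Step 6: alpha = 0.1. fail to reject H0.

rho = 0.2485, p = 0.488776, fail to reject H0 at alpha = 0.1.


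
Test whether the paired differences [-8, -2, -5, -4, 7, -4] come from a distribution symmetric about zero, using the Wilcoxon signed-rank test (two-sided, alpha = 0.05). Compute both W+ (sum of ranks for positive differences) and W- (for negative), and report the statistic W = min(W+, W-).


Step 1: Drop any zero differences (none here) and take |d_i|.
|d| = [8, 2, 5, 4, 7, 4]
Step 2: Midrank |d_i| (ties get averaged ranks).
ranks: |8|->6, |2|->1, |5|->4, |4|->2.5, |7|->5, |4|->2.5
Step 3: Attach original signs; sum ranks with positive sign and with negative sign.
W+ = 5 = 5
W- = 6 + 1 + 4 + 2.5 + 2.5 = 16
(Check: W+ + W- = 21 should equal n(n+1)/2 = 21.)
Step 4: Test statistic W = min(W+, W-) = 5.
Step 5: Ties in |d|, so use the tie-corrected normal approximation.
        E[W] = n(n+1)/4 = 6*7/4 = 10.5.
        Tie groups: |d|=4 (t=2); sum(t^3 - t) = 6.
        Var[W] = n(n+1)(2n+1)/24 - sum(t^3-t)/48 = 546/24 - 6/48 = 22.625.
        z = (W - E[W]) / sqrt(Var[W]) = (5 - 10.5) / 4.7566 = -1.1563.
        Two-sided p = 2*Phi(z) = 0.247561.
Step 6: alpha = 0.05. fail to reject H0.

W+ = 5, W- = 16, W = min = 5, p = 0.247561, fail to reject H0.


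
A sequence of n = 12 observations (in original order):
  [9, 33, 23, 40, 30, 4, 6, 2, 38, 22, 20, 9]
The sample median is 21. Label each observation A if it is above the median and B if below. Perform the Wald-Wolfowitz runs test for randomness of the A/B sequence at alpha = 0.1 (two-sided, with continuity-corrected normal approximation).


Step 1: Compute median = 21; label A = above, B = below.
Labels in order: BAAAABBBAABB  (n_A = 6, n_B = 6)
Step 2: Count runs R = 5.
Step 3: Under H0 (random ordering), E[R] = 2*n_A*n_B/(n_A+n_B) + 1 = 2*6*6/12 + 1 = 7.0000.
        Var[R] = 2*n_A*n_B*(2*n_A*n_B - n_A - n_B) / ((n_A+n_B)^2 * (n_A+n_B-1)) = 4320/1584 = 2.7273.
        SD[R] = 1.6514.
Step 4: Continuity-corrected z = (R + 0.5 - E[R]) / SD[R] = (5 + 0.5 - 7.0000) / 1.6514 = -0.9083.
Step 5: Two-sided p-value via normal approximation = 2*(1 - Phi(|z|)) = 0.363722.
Step 6: alpha = 0.1. fail to reject H0.

R = 5, z = -0.9083, p = 0.363722, fail to reject H0.


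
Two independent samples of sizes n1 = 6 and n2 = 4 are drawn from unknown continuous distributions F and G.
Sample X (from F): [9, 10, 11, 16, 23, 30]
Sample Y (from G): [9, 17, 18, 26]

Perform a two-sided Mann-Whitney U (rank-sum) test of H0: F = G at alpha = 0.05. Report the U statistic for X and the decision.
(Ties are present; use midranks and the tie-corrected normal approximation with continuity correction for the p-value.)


Step 1: Combine and sort all 10 observations; assign midranks.
sorted (value, group): (9,X), (9,Y), (10,X), (11,X), (16,X), (17,Y), (18,Y), (23,X), (26,Y), (30,X)
ranks: 9->1.5, 9->1.5, 10->3, 11->4, 16->5, 17->6, 18->7, 23->8, 26->9, 30->10
Step 2: Rank sum for X: R1 = 1.5 + 3 + 4 + 5 + 8 + 10 = 31.5.
Step 3: U_X = R1 - n1(n1+1)/2 = 31.5 - 6*7/2 = 31.5 - 21 = 10.5.
       U_Y = n1*n2 - U_X = 24 - 10.5 = 13.5.
Step 4: Ties are present, so use the tie-corrected normal approximation (with continuity correction) for the p-value.
Step 5: p-value = 0.830664; compare to alpha = 0.05. fail to reject H0.

U_X = 10.5, p = 0.830664, fail to reject H0 at alpha = 0.05.


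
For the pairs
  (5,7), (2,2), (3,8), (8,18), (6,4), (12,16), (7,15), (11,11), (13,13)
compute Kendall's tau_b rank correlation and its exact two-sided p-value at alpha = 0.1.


Step 1: Enumerate the 36 unordered pairs (i,j) with i<j and classify each by sign(x_j-x_i) * sign(y_j-y_i).
  (1,2):dx=-3,dy=-5->C; (1,3):dx=-2,dy=+1->D; (1,4):dx=+3,dy=+11->C; (1,5):dx=+1,dy=-3->D
  (1,6):dx=+7,dy=+9->C; (1,7):dx=+2,dy=+8->C; (1,8):dx=+6,dy=+4->C; (1,9):dx=+8,dy=+6->C
  (2,3):dx=+1,dy=+6->C; (2,4):dx=+6,dy=+16->C; (2,5):dx=+4,dy=+2->C; (2,6):dx=+10,dy=+14->C
  (2,7):dx=+5,dy=+13->C; (2,8):dx=+9,dy=+9->C; (2,9):dx=+11,dy=+11->C; (3,4):dx=+5,dy=+10->C
  (3,5):dx=+3,dy=-4->D; (3,6):dx=+9,dy=+8->C; (3,7):dx=+4,dy=+7->C; (3,8):dx=+8,dy=+3->C
  (3,9):dx=+10,dy=+5->C; (4,5):dx=-2,dy=-14->C; (4,6):dx=+4,dy=-2->D; (4,7):dx=-1,dy=-3->C
  (4,8):dx=+3,dy=-7->D; (4,9):dx=+5,dy=-5->D; (5,6):dx=+6,dy=+12->C; (5,7):dx=+1,dy=+11->C
  (5,8):dx=+5,dy=+7->C; (5,9):dx=+7,dy=+9->C; (6,7):dx=-5,dy=-1->C; (6,8):dx=-1,dy=-5->C
  (6,9):dx=+1,dy=-3->D; (7,8):dx=+4,dy=-4->D; (7,9):dx=+6,dy=-2->D; (8,9):dx=+2,dy=+2->C
Step 2: C = 27, D = 9, total pairs = 36.
Step 3: tau = (C - D)/(n(n-1)/2) = (27 - 9)/36 = 0.500000.
Step 4: Exact two-sided p-value (enumerate n! = 362880 permutations of y under H0): p = 0.075176.
Step 5: alpha = 0.1. reject H0.

tau_b = 0.5000 (C=27, D=9), p = 0.075176, reject H0.


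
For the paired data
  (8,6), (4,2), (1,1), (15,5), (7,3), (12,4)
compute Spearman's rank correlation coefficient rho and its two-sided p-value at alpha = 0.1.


Step 1: Rank x and y separately (midranks; no ties here).
rank(x): 8->4, 4->2, 1->1, 15->6, 7->3, 12->5
rank(y): 6->6, 2->2, 1->1, 5->5, 3->3, 4->4
Step 2: d_i = R_x(i) - R_y(i); compute d_i^2.
  (4-6)^2=4, (2-2)^2=0, (1-1)^2=0, (6-5)^2=1, (3-3)^2=0, (5-4)^2=1
sum(d^2) = 6.
Step 3: rho = 1 - 6*6 / (6*(6^2 - 1)) = 1 - 36/210 = 0.828571.
Step 4: Under H0, t = rho * sqrt((n-2)/(1-rho^2)) = 2.9598 ~ t(4).
Step 5: Two-sided p-value from the t-distribution with 4 df = 0.041563.
Step 6: alpha = 0.1. reject H0.

rho = 0.8286, p = 0.041563, reject H0 at alpha = 0.1.
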